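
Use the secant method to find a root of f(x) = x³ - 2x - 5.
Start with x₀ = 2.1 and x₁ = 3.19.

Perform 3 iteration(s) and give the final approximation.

f(x) = x³ - 2x - 5
x₀ = 2.1, x₁ = 3.19

Secant formula: x_{n+1} = x_n - f(x_n)(x_n - x_{n-1})/(f(x_n) - f(x_{n-1}))

Iteration 1:
  f(2.100000) = 0.061000
  f(3.190000) = 21.081759
  x_2 = 3.190000 - 21.081759×(3.190000 - 2.100000)/(21.081759 - 0.061000)
       = 2.096837
Iteration 2:
  f(3.190000) = 21.081759
  f(2.096837) = 0.025542
  x_3 = 2.096837 - 0.025542×(2.096837 - 3.190000)/(0.025542 - 21.081759)
       = 2.095511
Iteration 3:
  f(2.096837) = 0.025542
  f(2.095511) = 0.010714
  x_4 = 2.095511 - 0.010714×(2.095511 - 2.096837)/(0.010714 - 0.025542)
       = 2.094553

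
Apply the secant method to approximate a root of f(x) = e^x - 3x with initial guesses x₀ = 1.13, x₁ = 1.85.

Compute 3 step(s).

f(x) = e^x - 3x
x₀ = 1.13, x₁ = 1.85

Secant formula: x_{n+1} = x_n - f(x_n)(x_n - x_{n-1})/(f(x_n) - f(x_{n-1}))

Iteration 1:
  f(1.130000) = -0.294343
  f(1.850000) = 0.809820
  x_2 = 1.850000 - 0.809820×(1.850000 - 1.130000)/(0.809820 - (-0.294343))
       = 1.321935
Iteration 2:
  f(1.850000) = 0.809820
  f(1.321935) = -0.215133
  x_3 = 1.321935 - (-0.215133)×(1.321935 - 1.850000)/(-0.215133 - 0.809820)
       = 1.432773
Iteration 3:
  f(1.321935) = -0.215133
  f(1.432773) = -0.108016
  x_4 = 1.432773 - (-0.108016)×(1.432773 - 1.321935)/(-0.108016 - (-0.215133))
       = 1.544541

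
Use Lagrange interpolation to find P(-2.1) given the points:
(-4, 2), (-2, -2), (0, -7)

Lagrange interpolation formula:
P(x) = Σ yᵢ × Lᵢ(x)
where Lᵢ(x) = Π_{j≠i} (x - xⱼ)/(xᵢ - xⱼ)

L_0(-2.1) = (-2.1 - (-2))/(-4 - (-2)) × (-2.1 - 0)/(-4 - 0) = 0.026250
L_1(-2.1) = (-2.1 - (-4))/(-2 - (-4)) × (-2.1 - 0)/(-2 - 0) = 0.997500
L_2(-2.1) = (-2.1 - (-4))/(0 - (-4)) × (-2.1 - (-2))/(0 - (-2)) = -0.023750

P(-2.1) = 2×L_0(-2.1) + (-2)×L_1(-2.1) + (-7)×L_2(-2.1)
P(-2.1) = -1.776250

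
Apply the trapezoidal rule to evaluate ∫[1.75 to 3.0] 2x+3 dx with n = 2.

f(x) = 2x+3
a = 1.75, b = 3.0, n = 2
h = (b - a)/n = 0.625000

Trapezoidal rule: (h/2)[f(x₀) + 2f(x₁) + 2f(x₂) + ... + f(xₙ)]

x_0 = 1.7500, f(x_0) = 6.500000, coefficient = 1
x_1 = 2.3750, f(x_1) = 7.750000, coefficient = 2
x_2 = 3.0000, f(x_2) = 9.000000, coefficient = 1

I ≈ (0.625000/2) × 31.000000 = 9.687500
Exact value: 9.687500
Error: 0.000000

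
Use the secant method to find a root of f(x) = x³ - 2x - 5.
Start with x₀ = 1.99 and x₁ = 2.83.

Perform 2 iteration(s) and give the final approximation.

f(x) = x³ - 2x - 5
x₀ = 1.99, x₁ = 2.83

Secant formula: x_{n+1} = x_n - f(x_n)(x_n - x_{n-1})/(f(x_n) - f(x_{n-1}))

Iteration 1:
  f(1.990000) = -1.099401
  f(2.830000) = 12.005187
  x_2 = 2.830000 - 12.005187×(2.830000 - 1.990000)/(12.005187 - (-1.099401))
       = 2.060471
Iteration 2:
  f(2.830000) = 12.005187
  f(2.060471) = -0.373126
  x_3 = 2.060471 - (-0.373126)×(2.060471 - 2.830000)/(-0.373126 - 12.005187)
       = 2.083668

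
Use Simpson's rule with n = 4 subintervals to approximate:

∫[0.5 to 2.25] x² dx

f(x) = x²
a = 0.5, b = 2.25, n = 4
h = (b - a)/n = 0.437500

Simpson's rule: (h/3)[f(x₀) + 4f(x₁) + 2f(x₂) + ... + f(xₙ)]

x_0 = 0.5000, f(x_0) = 0.250000, coefficient = 1
x_1 = 0.9375, f(x_1) = 0.878906, coefficient = 4
x_2 = 1.3750, f(x_2) = 1.890625, coefficient = 2
x_3 = 1.8125, f(x_3) = 3.285156, coefficient = 4
x_4 = 2.2500, f(x_4) = 5.062500, coefficient = 1

I ≈ (0.437500/3) × 25.750000 = 3.755208
Exact value: 3.755208
Error: 0.000000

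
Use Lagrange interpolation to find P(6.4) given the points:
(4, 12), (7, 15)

Lagrange interpolation formula:
P(x) = Σ yᵢ × Lᵢ(x)
where Lᵢ(x) = Π_{j≠i} (x - xⱼ)/(xᵢ - xⱼ)

L_0(6.4) = (6.4 - 7)/(4 - 7) = 0.200000
L_1(6.4) = (6.4 - 4)/(7 - 4) = 0.800000

P(6.4) = 12×L_0(6.4) + 15×L_1(6.4)
P(6.4) = 14.400000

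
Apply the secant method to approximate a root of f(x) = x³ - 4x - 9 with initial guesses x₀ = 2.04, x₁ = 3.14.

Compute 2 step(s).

f(x) = x³ - 4x - 9
x₀ = 2.04, x₁ = 3.14

Secant formula: x_{n+1} = x_n - f(x_n)(x_n - x_{n-1})/(f(x_n) - f(x_{n-1}))

Iteration 1:
  f(2.040000) = -8.670336
  f(3.140000) = 9.399144
  x_2 = 3.140000 - 9.399144×(3.140000 - 2.040000)/(9.399144 - (-8.670336))
       = 2.567816
Iteration 2:
  f(3.140000) = 9.399144
  f(2.567816) = -2.339902
  x_3 = 2.567816 - (-2.339902)×(2.567816 - 3.140000)/(-2.339902 - 9.399144)
       = 2.681868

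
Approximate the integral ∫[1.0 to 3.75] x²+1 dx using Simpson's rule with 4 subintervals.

f(x) = x²+1
a = 1.0, b = 3.75, n = 4
h = (b - a)/n = 0.687500

Simpson's rule: (h/3)[f(x₀) + 4f(x₁) + 2f(x₂) + ... + f(xₙ)]

x_0 = 1.0000, f(x_0) = 2.000000, coefficient = 1
x_1 = 1.6875, f(x_1) = 3.847656, coefficient = 4
x_2 = 2.3750, f(x_2) = 6.640625, coefficient = 2
x_3 = 3.0625, f(x_3) = 10.378906, coefficient = 4
x_4 = 3.7500, f(x_4) = 15.062500, coefficient = 1

I ≈ (0.687500/3) × 87.250000 = 19.994792
Exact value: 19.994792
Error: 0.000000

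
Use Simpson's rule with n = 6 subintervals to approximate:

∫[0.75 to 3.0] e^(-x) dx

f(x) = e^(-x)
a = 0.75, b = 3.0, n = 6
h = (b - a)/n = 0.375000

Simpson's rule: (h/3)[f(x₀) + 4f(x₁) + 2f(x₂) + ... + f(xₙ)]

x_0 = 0.7500, f(x_0) = 0.472367, coefficient = 1
x_1 = 1.1250, f(x_1) = 0.324652, coefficient = 4
x_2 = 1.5000, f(x_2) = 0.223130, coefficient = 2
x_3 = 1.8750, f(x_3) = 0.153355, coefficient = 4
x_4 = 2.2500, f(x_4) = 0.105399, coefficient = 2
x_5 = 2.6250, f(x_5) = 0.072440, coefficient = 4
x_6 = 3.0000, f(x_6) = 0.049787, coefficient = 1

I ≈ (0.375000/3) × 3.381001 = 0.422625
Exact value: 0.422579
Error: 0.000046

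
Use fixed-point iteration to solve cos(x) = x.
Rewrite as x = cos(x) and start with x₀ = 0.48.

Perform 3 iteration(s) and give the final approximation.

Equation: cos(x) = x
Fixed-point form: x = cos(x)
x₀ = 0.48

x_1 = g(0.480000) = 0.886995
x_2 = g(0.886995) = 0.631744
x_3 = g(0.631744) = 0.806999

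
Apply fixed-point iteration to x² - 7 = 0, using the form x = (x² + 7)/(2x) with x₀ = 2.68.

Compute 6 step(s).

Equation: x² - 7 = 0
Fixed-point form: x = (x² + 7)/(2x)
x₀ = 2.68

x_1 = g(2.680000) = 2.645970
x_2 = g(2.645970) = 2.645751
x_3 = g(2.645751) = 2.645751
x_4 = g(2.645751) = 2.645751
x_5 = g(2.645751) = 2.645751
x_6 = g(2.645751) = 2.645751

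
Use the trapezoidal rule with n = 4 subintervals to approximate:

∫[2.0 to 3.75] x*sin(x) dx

f(x) = x*sin(x)
a = 2.0, b = 3.75, n = 4
h = (b - a)/n = 0.437500

Trapezoidal rule: (h/2)[f(x₀) + 2f(x₁) + 2f(x₂) + ... + f(xₙ)]

x_0 = 2.0000, f(x_0) = 1.818595, coefficient = 1
x_1 = 2.4375, f(x_1) = 1.577897, coefficient = 2
x_2 = 2.8750, f(x_2) = 0.757407, coefficient = 2
x_3 = 3.3125, f(x_3) = -0.563379, coefficient = 2
x_4 = 3.7500, f(x_4) = -2.143355, coefficient = 1

I ≈ (0.437500/2) × 3.219092 = 0.704176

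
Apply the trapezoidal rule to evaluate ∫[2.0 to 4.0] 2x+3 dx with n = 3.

f(x) = 2x+3
a = 2.0, b = 4.0, n = 3
h = (b - a)/n = 0.666667

Trapezoidal rule: (h/2)[f(x₀) + 2f(x₁) + 2f(x₂) + ... + f(xₙ)]

x_0 = 2.0000, f(x_0) = 7.000000, coefficient = 1
x_1 = 2.6667, f(x_1) = 8.333333, coefficient = 2
x_2 = 3.3333, f(x_2) = 9.666667, coefficient = 2
x_3 = 4.0000, f(x_3) = 11.000000, coefficient = 1

I ≈ (0.666667/2) × 54.000000 = 18.000000
Exact value: 18.000000
Error: 0.000000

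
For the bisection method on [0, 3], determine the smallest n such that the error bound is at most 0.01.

We need (b-a)/2^n ≤ 0.01
(3 - 0)/2^n ≤ 0.01
3/2^n ≤ 0.01
2^n ≥ 300
n ≥ log₂(300) = 8.23
n ≥ 9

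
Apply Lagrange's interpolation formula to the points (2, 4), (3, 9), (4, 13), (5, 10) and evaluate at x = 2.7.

Lagrange interpolation formula:
P(x) = Σ yᵢ × Lᵢ(x)
where Lᵢ(x) = Π_{j≠i} (x - xⱼ)/(xᵢ - xⱼ)

L_0(2.7) = (2.7 - 3)/(2 - 3) × (2.7 - 4)/(2 - 4) × (2.7 - 5)/(2 - 5) = 0.149500
L_1(2.7) = (2.7 - 2)/(3 - 2) × (2.7 - 4)/(3 - 4) × (2.7 - 5)/(3 - 5) = 1.046500
L_2(2.7) = (2.7 - 2)/(4 - 2) × (2.7 - 3)/(4 - 3) × (2.7 - 5)/(4 - 5) = -0.241500
L_3(2.7) = (2.7 - 2)/(5 - 2) × (2.7 - 3)/(5 - 3) × (2.7 - 4)/(5 - 4) = 0.045500

P(2.7) = 4×L_0(2.7) + 9×L_1(2.7) + 13×L_2(2.7) + 10×L_3(2.7)
P(2.7) = 7.332000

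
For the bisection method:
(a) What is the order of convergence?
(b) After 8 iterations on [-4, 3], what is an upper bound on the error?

(a) Bisection has linear (order 1) convergence; the error is halved each step.

(b) Error bound = (b-a)/2^n = (3 - (-4))/2^{8}
    = 7/2^{8}

(a) 1 (linear); (b) error ≤ 2.73e-02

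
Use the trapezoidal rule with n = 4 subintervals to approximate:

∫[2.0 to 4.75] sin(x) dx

f(x) = sin(x)
a = 2.0, b = 4.75, n = 4
h = (b - a)/n = 0.687500

Trapezoidal rule: (h/2)[f(x₀) + 2f(x₁) + 2f(x₂) + ... + f(xₙ)]

x_0 = 2.0000, f(x_0) = 0.909297, coefficient = 1
x_1 = 2.6875, f(x_1) = 0.438647, coefficient = 2
x_2 = 3.3750, f(x_2) = -0.231294, coefficient = 2
x_3 = 4.0625, f(x_3) = -0.796151, coefficient = 2
x_4 = 4.7500, f(x_4) = -0.999293, coefficient = 1

I ≈ (0.687500/2) × -1.267591 = -0.435734
Exact value: -0.453749
Error: 0.018015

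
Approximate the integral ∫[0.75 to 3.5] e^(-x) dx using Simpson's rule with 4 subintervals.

f(x) = e^(-x)
a = 0.75, b = 3.5, n = 4
h = (b - a)/n = 0.687500

Simpson's rule: (h/3)[f(x₀) + 4f(x₁) + 2f(x₂) + ... + f(xₙ)]

x_0 = 0.7500, f(x_0) = 0.472367, coefficient = 1
x_1 = 1.4375, f(x_1) = 0.237521, coefficient = 4
x_2 = 2.1250, f(x_2) = 0.119433, coefficient = 2
x_3 = 2.8125, f(x_3) = 0.060055, coefficient = 4
x_4 = 3.5000, f(x_4) = 0.030197, coefficient = 1

I ≈ (0.687500/3) × 1.931732 = 0.442689
Exact value: 0.442169
Error: 0.000519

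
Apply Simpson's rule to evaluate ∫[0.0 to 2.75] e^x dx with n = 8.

f(x) = e^x
a = 0.0, b = 2.75, n = 8
h = (b - a)/n = 0.343750

Simpson's rule: (h/3)[f(x₀) + 4f(x₁) + 2f(x₂) + ... + f(xₙ)]

x_0 = 0.0000, f(x_0) = 1.000000, coefficient = 1
x_1 = 0.3438, f(x_1) = 1.410226, coefficient = 4
x_2 = 0.6875, f(x_2) = 1.988737, coefficient = 2
x_3 = 1.0312, f(x_3) = 2.804569, coefficient = 4
x_4 = 1.3750, f(x_4) = 3.955077, coefficient = 2
x_5 = 1.7188, f(x_5) = 5.577552, coefficient = 4
x_6 = 2.0625, f(x_6) = 7.865609, coefficient = 2
x_7 = 2.4062, f(x_7) = 11.092287, coefficient = 4
x_8 = 2.7500, f(x_8) = 15.642632, coefficient = 1

I ≈ (0.343750/3) × 127.800017 = 14.643752
Exact value: 14.642632
Error: 0.001120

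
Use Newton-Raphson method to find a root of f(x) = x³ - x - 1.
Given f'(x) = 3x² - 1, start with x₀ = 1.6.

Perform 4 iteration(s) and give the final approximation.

f(x) = x³ - x - 1
f'(x) = 3x² - 1
x₀ = 1.6

Newton-Raphson formula: x_{n+1} = x_n - f(x_n)/f'(x_n)

Iteration 1:
  f(1.600000) = 1.496000
  f'(1.600000) = 6.680000
  x_1 = 1.600000 - 1.496000/6.680000 = 1.376048
Iteration 2:
  f(1.376048) = 0.229510
  f'(1.376048) = 4.680524
  x_2 = 1.376048 - 0.229510/4.680524 = 1.327013
Iteration 3:
  f(1.327013) = 0.009808
  f'(1.327013) = 4.282890
  x_3 = 1.327013 - 0.009808/4.282890 = 1.324723
Iteration 4:
  f(1.324723) = 0.000021
  f'(1.324723) = 4.264672
  x_4 = 1.324723 - 0.000021/4.264672 = 1.324718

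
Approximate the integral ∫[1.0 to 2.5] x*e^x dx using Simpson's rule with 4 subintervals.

f(x) = x*e^x
a = 1.0, b = 2.5, n = 4
h = (b - a)/n = 0.375000

Simpson's rule: (h/3)[f(x₀) + 4f(x₁) + 2f(x₂) + ... + f(xₙ)]

x_0 = 1.0000, f(x_0) = 2.718282, coefficient = 1
x_1 = 1.3750, f(x_1) = 5.438230, coefficient = 4
x_2 = 1.7500, f(x_2) = 10.070555, coefficient = 2
x_3 = 2.1250, f(x_3) = 17.792407, coefficient = 4
x_4 = 2.5000, f(x_4) = 30.456235, coefficient = 1

I ≈ (0.375000/3) × 146.238177 = 18.279772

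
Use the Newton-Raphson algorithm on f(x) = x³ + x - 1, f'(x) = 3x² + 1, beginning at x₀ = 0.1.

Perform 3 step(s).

f(x) = x³ + x - 1
f'(x) = 3x² + 1
x₀ = 0.1

Newton-Raphson formula: x_{n+1} = x_n - f(x_n)/f'(x_n)

Iteration 1:
  f(0.100000) = -0.899000
  f'(0.100000) = 1.030000
  x_1 = 0.100000 - (-0.899000)/1.030000 = 0.972816
Iteration 2:
  f(0.972816) = 0.893459
  f'(0.972816) = 3.839110
  x_2 = 0.972816 - 0.893459/3.839110 = 0.740090
Iteration 3:
  f(0.740090) = 0.145462
  f'(0.740090) = 2.643200
  x_3 = 0.740090 - 0.145462/2.643200 = 0.685058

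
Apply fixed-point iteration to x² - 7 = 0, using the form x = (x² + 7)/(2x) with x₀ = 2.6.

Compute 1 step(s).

Equation: x² - 7 = 0
Fixed-point form: x = (x² + 7)/(2x)
x₀ = 2.6

x_1 = g(2.600000) = 2.646154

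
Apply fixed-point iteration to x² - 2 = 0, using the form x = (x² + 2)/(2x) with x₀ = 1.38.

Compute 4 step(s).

Equation: x² - 2 = 0
Fixed-point form: x = (x² + 2)/(2x)
x₀ = 1.38

x_1 = g(1.380000) = 1.414638
x_2 = g(1.414638) = 1.414214
x_3 = g(1.414214) = 1.414214
x_4 = g(1.414214) = 1.414214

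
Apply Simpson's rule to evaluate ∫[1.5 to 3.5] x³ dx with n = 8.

f(x) = x³
a = 1.5, b = 3.5, n = 8
h = (b - a)/n = 0.250000

Simpson's rule: (h/3)[f(x₀) + 4f(x₁) + 2f(x₂) + ... + f(xₙ)]

x_0 = 1.5000, f(x_0) = 3.375000, coefficient = 1
x_1 = 1.7500, f(x_1) = 5.359375, coefficient = 4
x_2 = 2.0000, f(x_2) = 8.000000, coefficient = 2
x_3 = 2.2500, f(x_3) = 11.390625, coefficient = 4
x_4 = 2.5000, f(x_4) = 15.625000, coefficient = 2
x_5 = 2.7500, f(x_5) = 20.796875, coefficient = 4
x_6 = 3.0000, f(x_6) = 27.000000, coefficient = 2
x_7 = 3.2500, f(x_7) = 34.328125, coefficient = 4
x_8 = 3.5000, f(x_8) = 42.875000, coefficient = 1

I ≈ (0.250000/3) × 435.000000 = 36.250000
Exact value: 36.250000
Error: 0.000000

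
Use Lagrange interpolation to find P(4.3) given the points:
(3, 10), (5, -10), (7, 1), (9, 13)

Lagrange interpolation formula:
P(x) = Σ yᵢ × Lᵢ(x)
where Lᵢ(x) = Π_{j≠i} (x - xⱼ)/(xᵢ - xⱼ)

L_0(4.3) = (4.3 - 5)/(3 - 5) × (4.3 - 7)/(3 - 7) × (4.3 - 9)/(3 - 9) = 0.185063
L_1(4.3) = (4.3 - 3)/(5 - 3) × (4.3 - 7)/(5 - 7) × (4.3 - 9)/(5 - 9) = 1.031062
L_2(4.3) = (4.3 - 3)/(7 - 3) × (4.3 - 5)/(7 - 5) × (4.3 - 9)/(7 - 9) = -0.267313
L_3(4.3) = (4.3 - 3)/(9 - 3) × (4.3 - 5)/(9 - 5) × (4.3 - 7)/(9 - 7) = 0.051188

P(4.3) = 10×L_0(4.3) + (-10)×L_1(4.3) + 1×L_2(4.3) + 13×L_3(4.3)
P(4.3) = -8.061875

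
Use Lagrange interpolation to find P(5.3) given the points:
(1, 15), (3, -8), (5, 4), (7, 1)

Lagrange interpolation formula:
P(x) = Σ yᵢ × Lᵢ(x)
where Lᵢ(x) = Π_{j≠i} (x - xⱼ)/(xᵢ - xⱼ)

L_0(5.3) = (5.3 - 3)/(1 - 3) × (5.3 - 5)/(1 - 5) × (5.3 - 7)/(1 - 7) = 0.024437
L_1(5.3) = (5.3 - 1)/(3 - 1) × (5.3 - 5)/(3 - 5) × (5.3 - 7)/(3 - 7) = -0.137062
L_2(5.3) = (5.3 - 1)/(5 - 1) × (5.3 - 3)/(5 - 3) × (5.3 - 7)/(5 - 7) = 1.050812
L_3(5.3) = (5.3 - 1)/(7 - 1) × (5.3 - 3)/(7 - 3) × (5.3 - 5)/(7 - 5) = 0.061812

P(5.3) = 15×L_0(5.3) + (-8)×L_1(5.3) + 4×L_2(5.3) + 1×L_3(5.3)
P(5.3) = 5.728125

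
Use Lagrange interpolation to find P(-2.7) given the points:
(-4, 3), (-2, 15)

Lagrange interpolation formula:
P(x) = Σ yᵢ × Lᵢ(x)
where Lᵢ(x) = Π_{j≠i} (x - xⱼ)/(xᵢ - xⱼ)

L_0(-2.7) = (-2.7 - (-2))/(-4 - (-2)) = 0.350000
L_1(-2.7) = (-2.7 - (-4))/(-2 - (-4)) = 0.650000

P(-2.7) = 3×L_0(-2.7) + 15×L_1(-2.7)
P(-2.7) = 10.800000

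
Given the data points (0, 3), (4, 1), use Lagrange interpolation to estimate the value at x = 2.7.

Lagrange interpolation formula:
P(x) = Σ yᵢ × Lᵢ(x)
where Lᵢ(x) = Π_{j≠i} (x - xⱼ)/(xᵢ - xⱼ)

L_0(2.7) = (2.7 - 4)/(0 - 4) = 0.325000
L_1(2.7) = (2.7 - 0)/(4 - 0) = 0.675000

P(2.7) = 3×L_0(2.7) + 1×L_1(2.7)
P(2.7) = 1.650000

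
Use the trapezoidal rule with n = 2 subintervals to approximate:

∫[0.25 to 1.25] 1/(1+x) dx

f(x) = 1/(1+x)
a = 0.25, b = 1.25, n = 2
h = (b - a)/n = 0.500000

Trapezoidal rule: (h/2)[f(x₀) + 2f(x₁) + 2f(x₂) + ... + f(xₙ)]

x_0 = 0.2500, f(x_0) = 0.800000, coefficient = 1
x_1 = 0.7500, f(x_1) = 0.571429, coefficient = 2
x_2 = 1.2500, f(x_2) = 0.444444, coefficient = 1

I ≈ (0.500000/2) × 2.387302 = 0.596825
Exact value: 0.587787
Error: 0.009039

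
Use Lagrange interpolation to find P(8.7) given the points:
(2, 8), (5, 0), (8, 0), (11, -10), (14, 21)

Lagrange interpolation formula:
P(x) = Σ yᵢ × Lᵢ(x)
where Lᵢ(x) = Π_{j≠i} (x - xⱼ)/(xᵢ - xⱼ)

L_0(8.7) = (8.7 - 5)/(2 - 5) × (8.7 - 8)/(2 - 8) × (8.7 - 11)/(2 - 11) × (8.7 - 14)/(2 - 14) = 0.016241
L_1(8.7) = (8.7 - 2)/(5 - 2) × (8.7 - 8)/(5 - 8) × (8.7 - 11)/(5 - 11) × (8.7 - 14)/(5 - 14) = -0.117636
L_2(8.7) = (8.7 - 2)/(8 - 2) × (8.7 - 5)/(8 - 5) × (8.7 - 11)/(8 - 11) × (8.7 - 14)/(8 - 14) = 0.932685
L_3(8.7) = (8.7 - 2)/(11 - 2) × (8.7 - 5)/(11 - 5) × (8.7 - 8)/(11 - 8) × (8.7 - 14)/(11 - 14) = 0.189241
L_4(8.7) = (8.7 - 2)/(14 - 2) × (8.7 - 5)/(14 - 5) × (8.7 - 8)/(14 - 8) × (8.7 - 11)/(14 - 11) = -0.020531

P(8.7) = 8×L_0(8.7) + 0×L_1(8.7) + 0×L_2(8.7) + (-10)×L_3(8.7) + 21×L_4(8.7)
P(8.7) = -2.193626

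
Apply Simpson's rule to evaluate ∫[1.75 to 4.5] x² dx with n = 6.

f(x) = x²
a = 1.75, b = 4.5, n = 6
h = (b - a)/n = 0.458333

Simpson's rule: (h/3)[f(x₀) + 4f(x₁) + 2f(x₂) + ... + f(xₙ)]

x_0 = 1.7500, f(x_0) = 3.062500, coefficient = 1
x_1 = 2.2083, f(x_1) = 4.876736, coefficient = 4
x_2 = 2.6667, f(x_2) = 7.111111, coefficient = 2
x_3 = 3.1250, f(x_3) = 9.765625, coefficient = 4
x_4 = 3.5833, f(x_4) = 12.840278, coefficient = 2
x_5 = 4.0417, f(x_5) = 16.335069, coefficient = 4
x_6 = 4.5000, f(x_6) = 20.250000, coefficient = 1

I ≈ (0.458333/3) × 187.125000 = 28.588542
Exact value: 28.588542
Error: 0.000000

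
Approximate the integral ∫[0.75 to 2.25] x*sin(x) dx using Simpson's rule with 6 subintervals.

f(x) = x*sin(x)
a = 0.75, b = 2.25, n = 6
h = (b - a)/n = 0.250000

Simpson's rule: (h/3)[f(x₀) + 4f(x₁) + 2f(x₂) + ... + f(xₙ)]

x_0 = 0.7500, f(x_0) = 0.511229, coefficient = 1
x_1 = 1.0000, f(x_1) = 0.841471, coefficient = 4
x_2 = 1.2500, f(x_2) = 1.186231, coefficient = 2
x_3 = 1.5000, f(x_3) = 1.496242, coefficient = 4
x_4 = 1.7500, f(x_4) = 1.721975, coefficient = 2
x_5 = 2.0000, f(x_5) = 1.818595, coefficient = 4
x_6 = 2.2500, f(x_6) = 1.750665, coefficient = 1

I ≈ (0.250000/3) × 24.703539 = 2.058628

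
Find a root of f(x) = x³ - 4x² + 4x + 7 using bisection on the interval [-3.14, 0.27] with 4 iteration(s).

f(x) = x³ - 4x² + 4x + 7
Initial interval: [-3.14, 0.27]

Iteration 1:
  c_1 = (-3.140000 + 0.270000)/2 = -1.435000
  f(c_1) = f(-1.435000) = -9.931888
  f(a) × f(c) ≥ 0, new interval: [-1.435000, 0.270000]
Iteration 2:
  c_2 = (-1.435000 + 0.270000)/2 = -0.582500
  f(c_2) = f(-0.582500) = 3.115129
  f(a) × f(c) < 0, new interval: [-1.435000, -0.582500]
Iteration 3:
  c_3 = (-1.435000 + (-0.582500))/2 = -1.008750
  f(c_3) = f(-1.008750) = -2.131787
  f(a) × f(c) ≥ 0, new interval: [-1.008750, -0.582500]
Iteration 4:
  c_4 = (-1.008750 + (-0.582500))/2 = -0.795625
  f(c_4) = f(-0.795625) = 0.781778
  f(a) × f(c) < 0, new interval: [-1.008750, -0.795625]

After 4 iteration(s), the approximation is c_4 = -0.795625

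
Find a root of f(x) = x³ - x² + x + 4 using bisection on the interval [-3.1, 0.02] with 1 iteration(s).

f(x) = x³ - x² + x + 4
Initial interval: [-3.1, 0.02]

Iteration 1:
  c_1 = (-3.100000 + 0.020000)/2 = -1.540000
  f(c_1) = f(-1.540000) = -3.563864
  f(a) × f(c) ≥ 0, new interval: [-1.540000, 0.020000]

After 1 iteration(s), the approximation is c_1 = -1.540000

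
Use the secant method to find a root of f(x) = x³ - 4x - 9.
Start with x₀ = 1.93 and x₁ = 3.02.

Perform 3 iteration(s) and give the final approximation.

f(x) = x³ - 4x - 9
x₀ = 1.93, x₁ = 3.02

Secant formula: x_{n+1} = x_n - f(x_n)(x_n - x_{n-1})/(f(x_n) - f(x_{n-1}))

Iteration 1:
  f(1.930000) = -9.530943
  f(3.020000) = 6.463608
  x_2 = 3.020000 - 6.463608×(3.020000 - 1.930000)/(6.463608 - (-9.530943))
       = 2.579517
Iteration 2:
  f(3.020000) = 6.463608
  f(2.579517) = -2.154204
  x_3 = 2.579517 - (-2.154204)×(2.579517 - 3.020000)/(-2.154204 - 6.463608)
       = 2.689625
Iteration 3:
  f(2.579517) = -2.154204
  f(2.689625) = -0.301534
  x_4 = 2.689625 - (-0.301534)×(2.689625 - 2.579517)/(-0.301534 - (-2.154204))
       = 2.707546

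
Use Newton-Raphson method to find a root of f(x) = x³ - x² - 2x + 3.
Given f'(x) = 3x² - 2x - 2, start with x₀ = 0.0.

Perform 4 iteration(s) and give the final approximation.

f(x) = x³ - x² - 2x + 3
f'(x) = 3x² - 2x - 2
x₀ = 0.0

Newton-Raphson formula: x_{n+1} = x_n - f(x_n)/f'(x_n)

Iteration 1:
  f(0.000000) = 3.000000
  f'(0.000000) = -2.000000
  x_1 = 0.000000 - 3.000000/(-2.000000) = 1.500000
Iteration 2:
  f(1.500000) = 1.125000
  f'(1.500000) = 1.750000
  x_2 = 1.500000 - 1.125000/1.750000 = 0.857143
Iteration 3:
  f(0.857143) = 1.180758
  f'(0.857143) = -1.510204
  x_3 = 0.857143 - 1.180758/(-1.510204) = 1.638996
Iteration 4:
  f(1.638996) = 1.438548
  f'(1.638996) = 2.780933
  x_4 = 1.638996 - 1.438548/2.780933 = 1.121706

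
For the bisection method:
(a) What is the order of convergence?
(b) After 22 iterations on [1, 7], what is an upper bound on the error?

(a) Bisection has linear (order 1) convergence; the error is halved each step.

(b) Error bound = (b-a)/2^n = (7 - 1)/2^{22}
    = 6/2^{22}

(a) 1 (linear); (b) error ≤ 1.43e-06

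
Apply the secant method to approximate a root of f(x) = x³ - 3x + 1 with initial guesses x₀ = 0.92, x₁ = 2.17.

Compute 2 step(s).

f(x) = x³ - 3x + 1
x₀ = 0.92, x₁ = 2.17

Secant formula: x_{n+1} = x_n - f(x_n)(x_n - x_{n-1})/(f(x_n) - f(x_{n-1}))

Iteration 1:
  f(0.920000) = -0.981312
  f(2.170000) = 4.708313
  x_2 = 2.170000 - 4.708313×(2.170000 - 0.920000)/(4.708313 - (-0.981312))
       = 1.135592
Iteration 2:
  f(2.170000) = 4.708313
  f(1.135592) = -0.942351
  x_3 = 1.135592 - (-0.942351)×(1.135592 - 2.170000)/(-0.942351 - 4.708313)
       = 1.308099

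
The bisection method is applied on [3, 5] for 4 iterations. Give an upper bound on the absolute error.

Bisection error bound: |error| ≤ (b-a)/2^n
|error| ≤ (5 - 3)/2^4 = 2/2^4
|error| ≤ 0.1250000000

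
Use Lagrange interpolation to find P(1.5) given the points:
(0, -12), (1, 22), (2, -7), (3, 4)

Lagrange interpolation formula:
P(x) = Σ yᵢ × Lᵢ(x)
where Lᵢ(x) = Π_{j≠i} (x - xⱼ)/(xᵢ - xⱼ)

L_0(1.5) = (1.5 - 1)/(0 - 1) × (1.5 - 2)/(0 - 2) × (1.5 - 3)/(0 - 3) = -0.062500
L_1(1.5) = (1.5 - 0)/(1 - 0) × (1.5 - 2)/(1 - 2) × (1.5 - 3)/(1 - 3) = 0.562500
L_2(1.5) = (1.5 - 0)/(2 - 0) × (1.5 - 1)/(2 - 1) × (1.5 - 3)/(2 - 3) = 0.562500
L_3(1.5) = (1.5 - 0)/(3 - 0) × (1.5 - 1)/(3 - 1) × (1.5 - 2)/(3 - 2) = -0.062500

P(1.5) = (-12)×L_0(1.5) + 22×L_1(1.5) + (-7)×L_2(1.5) + 4×L_3(1.5)
P(1.5) = 8.937500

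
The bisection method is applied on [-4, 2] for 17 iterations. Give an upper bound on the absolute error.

Bisection error bound: |error| ≤ (b-a)/2^n
|error| ≤ (2 - (-4))/2^17 = 6/2^17
|error| ≤ 0.0000457764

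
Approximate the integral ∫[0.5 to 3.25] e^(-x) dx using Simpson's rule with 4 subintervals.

f(x) = e^(-x)
a = 0.5, b = 3.25, n = 4
h = (b - a)/n = 0.687500

Simpson's rule: (h/3)[f(x₀) + 4f(x₁) + 2f(x₂) + ... + f(xₙ)]

x_0 = 0.5000, f(x_0) = 0.606531, coefficient = 1
x_1 = 1.1875, f(x_1) = 0.304983, coefficient = 4
x_2 = 1.8750, f(x_2) = 0.153355, coefficient = 2
x_3 = 2.5625, f(x_3) = 0.077112, coefficient = 4
x_4 = 3.2500, f(x_4) = 0.038774, coefficient = 1

I ≈ (0.687500/3) × 2.480393 = 0.568423
Exact value: 0.567756
Error: 0.000667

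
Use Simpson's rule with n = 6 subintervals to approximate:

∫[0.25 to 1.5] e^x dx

f(x) = e^x
a = 0.25, b = 1.5, n = 6
h = (b - a)/n = 0.208333

Simpson's rule: (h/3)[f(x₀) + 4f(x₁) + 2f(x₂) + ... + f(xₙ)]

x_0 = 0.2500, f(x_0) = 1.284025, coefficient = 1
x_1 = 0.4583, f(x_1) = 1.581436, coefficient = 4
x_2 = 0.6667, f(x_2) = 1.947734, coefficient = 2
x_3 = 0.8750, f(x_3) = 2.398875, coefficient = 4
x_4 = 1.0833, f(x_4) = 2.954512, coefficient = 2
x_5 = 1.2917, f(x_5) = 3.638846, coefficient = 4
x_6 = 1.5000, f(x_6) = 4.481689, coefficient = 1

I ≈ (0.208333/3) × 46.046836 = 3.197697
Exact value: 3.197664
Error: 0.000033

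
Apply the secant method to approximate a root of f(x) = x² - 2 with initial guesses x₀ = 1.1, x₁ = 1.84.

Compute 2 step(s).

f(x) = x² - 2
x₀ = 1.1, x₁ = 1.84

Secant formula: x_{n+1} = x_n - f(x_n)(x_n - x_{n-1})/(f(x_n) - f(x_{n-1}))

Iteration 1:
  f(1.100000) = -0.790000
  f(1.840000) = 1.385600
  x_2 = 1.840000 - 1.385600×(1.840000 - 1.100000)/(1.385600 - (-0.790000))
       = 1.368707
Iteration 2:
  f(1.840000) = 1.385600
  f(1.368707) = -0.126640
  x_3 = 1.368707 - (-0.126640)×(1.368707 - 1.840000)/(-0.126640 - 1.385600)
       = 1.408175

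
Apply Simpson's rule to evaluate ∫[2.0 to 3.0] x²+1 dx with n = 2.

f(x) = x²+1
a = 2.0, b = 3.0, n = 2
h = (b - a)/n = 0.500000

Simpson's rule: (h/3)[f(x₀) + 4f(x₁) + 2f(x₂) + ... + f(xₙ)]

x_0 = 2.0000, f(x_0) = 5.000000, coefficient = 1
x_1 = 2.5000, f(x_1) = 7.250000, coefficient = 4
x_2 = 3.0000, f(x_2) = 10.000000, coefficient = 1

I ≈ (0.500000/3) × 44.000000 = 7.333333
Exact value: 7.333333
Error: 0.000000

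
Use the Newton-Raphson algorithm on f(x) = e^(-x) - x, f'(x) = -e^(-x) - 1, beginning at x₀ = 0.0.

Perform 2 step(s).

f(x) = e^(-x) - x
f'(x) = -e^(-x) - 1
x₀ = 0.0

Newton-Raphson formula: x_{n+1} = x_n - f(x_n)/f'(x_n)

Iteration 1:
  f(0.000000) = 1.000000
  f'(0.000000) = -2.000000
  x_1 = 0.000000 - 1.000000/(-2.000000) = 0.500000
Iteration 2:
  f(0.500000) = 0.106531
  f'(0.500000) = -1.606531
  x_2 = 0.500000 - 0.106531/(-1.606531) = 0.566311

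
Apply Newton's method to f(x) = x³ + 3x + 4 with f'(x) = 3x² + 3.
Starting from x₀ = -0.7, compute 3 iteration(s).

f(x) = x³ + 3x + 4
f'(x) = 3x² + 3
x₀ = -0.7

Newton-Raphson formula: x_{n+1} = x_n - f(x_n)/f'(x_n)

Iteration 1:
  f(-0.700000) = 1.557000
  f'(-0.700000) = 4.470000
  x_1 = -0.700000 - 1.557000/4.470000 = -1.048322
Iteration 2:
  f(-1.048322) = -0.297051
  f'(-1.048322) = 6.296938
  x_2 = -1.048322 - (-0.297051)/6.296938 = -1.001148
Iteration 3:
  f(-1.001148) = -0.006894
  f'(-1.001148) = 6.006894
  x_3 = -1.001148 - (-0.006894)/6.006894 = -1.000001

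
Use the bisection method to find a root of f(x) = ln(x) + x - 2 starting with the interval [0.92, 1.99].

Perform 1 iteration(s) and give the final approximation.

f(x) = ln(x) + x - 2
Initial interval: [0.92, 1.99]

Iteration 1:
  c_1 = (0.920000 + 1.990000)/2 = 1.455000
  f(c_1) = f(1.455000) = -0.169994
  f(a) × f(c) ≥ 0, new interval: [1.455000, 1.990000]

After 1 iteration(s), the approximation is c_1 = 1.455000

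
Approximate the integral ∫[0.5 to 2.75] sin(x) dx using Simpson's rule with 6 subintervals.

f(x) = sin(x)
a = 0.5, b = 2.75, n = 6
h = (b - a)/n = 0.375000

Simpson's rule: (h/3)[f(x₀) + 4f(x₁) + 2f(x₂) + ... + f(xₙ)]

x_0 = 0.5000, f(x_0) = 0.479426, coefficient = 1
x_1 = 0.8750, f(x_1) = 0.767544, coefficient = 4
x_2 = 1.2500, f(x_2) = 0.948985, coefficient = 2
x_3 = 1.6250, f(x_3) = 0.998531, coefficient = 4
x_4 = 2.0000, f(x_4) = 0.909297, coefficient = 2
x_5 = 2.3750, f(x_5) = 0.693685, coefficient = 4
x_6 = 2.7500, f(x_6) = 0.381661, coefficient = 1

I ≈ (0.375000/3) × 14.416690 = 1.802086
Exact value: 1.801885
Error: 0.000201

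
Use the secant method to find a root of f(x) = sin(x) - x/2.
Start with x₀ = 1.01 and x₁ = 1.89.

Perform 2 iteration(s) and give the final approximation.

f(x) = sin(x) - x/2
x₀ = 1.01, x₁ = 1.89

Secant formula: x_{n+1} = x_n - f(x_n)(x_n - x_{n-1})/(f(x_n) - f(x_{n-1}))

Iteration 1:
  f(1.010000) = 0.341832
  f(1.890000) = 0.004486
  x_2 = 1.890000 - 0.004486×(1.890000 - 1.010000)/(0.004486 - 0.341832)
       = 1.901701
Iteration 2:
  f(1.890000) = 0.004486
  f(1.901701) = -0.005102
  x_3 = 1.901701 - (-0.005102)×(1.901701 - 1.890000)/(-0.005102 - 0.004486)
       = 1.895475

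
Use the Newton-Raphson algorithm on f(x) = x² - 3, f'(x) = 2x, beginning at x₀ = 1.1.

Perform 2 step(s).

f(x) = x² - 3
f'(x) = 2x
x₀ = 1.1

Newton-Raphson formula: x_{n+1} = x_n - f(x_n)/f'(x_n)

Iteration 1:
  f(1.100000) = -1.790000
  f'(1.100000) = 2.200000
  x_1 = 1.100000 - (-1.790000)/2.200000 = 1.913636
Iteration 2:
  f(1.913636) = 0.662004
  f'(1.913636) = 3.827273
  x_2 = 1.913636 - 0.662004/3.827273 = 1.740666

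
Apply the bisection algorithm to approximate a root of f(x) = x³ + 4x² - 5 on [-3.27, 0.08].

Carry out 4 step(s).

f(x) = x³ + 4x² - 5
Initial interval: [-3.27, 0.08]

Iteration 1:
  c_1 = (-3.270000 + 0.080000)/2 = -1.595000
  f(c_1) = f(-1.595000) = 1.118380
  f(a) × f(c) ≥ 0, new interval: [-1.595000, 0.080000]
Iteration 2:
  c_2 = (-1.595000 + 0.080000)/2 = -0.757500
  f(c_2) = f(-0.757500) = -3.139433
  f(a) × f(c) < 0, new interval: [-1.595000, -0.757500]
Iteration 3:
  c_3 = (-1.595000 + (-0.757500))/2 = -1.176250
  f(c_3) = f(-1.176250) = -1.093161
  f(a) × f(c) < 0, new interval: [-1.595000, -1.176250]
Iteration 4:
  c_4 = (-1.595000 + (-1.176250))/2 = -1.385625
  f(c_4) = f(-1.385625) = 0.019487
  f(a) × f(c) ≥ 0, new interval: [-1.385625, -1.176250]

After 4 iteration(s), the approximation is c_4 = -1.385625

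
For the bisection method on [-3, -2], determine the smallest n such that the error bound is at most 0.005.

We need (b-a)/2^n ≤ 0.005
(-2 - (-3))/2^n ≤ 0.005
1/2^n ≤ 0.005
2^n ≥ 200
n ≥ log₂(200) = 7.64
n ≥ 8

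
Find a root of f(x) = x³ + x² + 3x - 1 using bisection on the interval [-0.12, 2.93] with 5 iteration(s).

f(x) = x³ + x² + 3x - 1
Initial interval: [-0.12, 2.93]

Iteration 1:
  c_1 = (-0.120000 + 2.930000)/2 = 1.405000
  f(c_1) = f(1.405000) = 7.962530
  f(a) × f(c) < 0, new interval: [-0.120000, 1.405000]
Iteration 2:
  c_2 = (-0.120000 + 1.405000)/2 = 0.642500
  f(c_2) = f(0.642500) = 1.605534
  f(a) × f(c) < 0, new interval: [-0.120000, 0.642500]
Iteration 3:
  c_3 = (-0.120000 + 0.642500)/2 = 0.261250
  f(c_3) = f(0.261250) = -0.130168
  f(a) × f(c) ≥ 0, new interval: [0.261250, 0.642500]
Iteration 4:
  c_4 = (0.261250 + 0.642500)/2 = 0.451875
  f(c_4) = f(0.451875) = 0.652085
  f(a) × f(c) < 0, new interval: [0.261250, 0.451875]
Iteration 5:
  c_5 = (0.261250 + 0.451875)/2 = 0.356563
  f(c_5) = f(0.356563) = 0.242157
  f(a) × f(c) < 0, new interval: [0.261250, 0.356563]

After 5 iteration(s), the approximation is c_5 = 0.356563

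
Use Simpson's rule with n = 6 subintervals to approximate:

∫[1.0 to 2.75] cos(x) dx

f(x) = cos(x)
a = 1.0, b = 2.75, n = 6
h = (b - a)/n = 0.291667

Simpson's rule: (h/3)[f(x₀) + 4f(x₁) + 2f(x₂) + ... + f(xₙ)]

x_0 = 1.0000, f(x_0) = 0.540302, coefficient = 1
x_1 = 1.2917, f(x_1) = 0.275519, coefficient = 4
x_2 = 1.5833, f(x_2) = -0.012537, coefficient = 2
x_3 = 1.8750, f(x_3) = -0.299534, coefficient = 4
x_4 = 2.1667, f(x_4) = -0.561229, coefficient = 2
x_5 = 2.4583, f(x_5) = -0.775519, coefficient = 4
x_6 = 2.7500, f(x_6) = -0.924302, coefficient = 1

I ≈ (0.291667/3) × -4.729666 = -0.459829
Exact value: -0.459810
Error: 0.000019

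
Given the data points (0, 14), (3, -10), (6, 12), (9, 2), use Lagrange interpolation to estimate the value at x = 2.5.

Lagrange interpolation formula:
P(x) = Σ yᵢ × Lᵢ(x)
where Lᵢ(x) = Π_{j≠i} (x - xⱼ)/(xᵢ - xⱼ)

L_0(2.5) = (2.5 - 3)/(0 - 3) × (2.5 - 6)/(0 - 6) × (2.5 - 9)/(0 - 9) = 0.070216
L_1(2.5) = (2.5 - 0)/(3 - 0) × (2.5 - 6)/(3 - 6) × (2.5 - 9)/(3 - 9) = 1.053241
L_2(2.5) = (2.5 - 0)/(6 - 0) × (2.5 - 3)/(6 - 3) × (2.5 - 9)/(6 - 9) = -0.150463
L_3(2.5) = (2.5 - 0)/(9 - 0) × (2.5 - 3)/(9 - 3) × (2.5 - 6)/(9 - 6) = 0.027006

P(2.5) = 14×L_0(2.5) + (-10)×L_1(2.5) + 12×L_2(2.5) + 2×L_3(2.5)
P(2.5) = -11.300926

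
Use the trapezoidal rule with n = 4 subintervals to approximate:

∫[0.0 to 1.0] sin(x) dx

f(x) = sin(x)
a = 0.0, b = 1.0, n = 4
h = (b - a)/n = 0.250000

Trapezoidal rule: (h/2)[f(x₀) + 2f(x₁) + 2f(x₂) + ... + f(xₙ)]

x_0 = 0.0000, f(x_0) = 0.000000, coefficient = 1
x_1 = 0.2500, f(x_1) = 0.247404, coefficient = 2
x_2 = 0.5000, f(x_2) = 0.479426, coefficient = 2
x_3 = 0.7500, f(x_3) = 0.681639, coefficient = 2
x_4 = 1.0000, f(x_4) = 0.841471, coefficient = 1

I ≈ (0.250000/2) × 3.658408 = 0.457301
Exact value: 0.459698
Error: 0.002397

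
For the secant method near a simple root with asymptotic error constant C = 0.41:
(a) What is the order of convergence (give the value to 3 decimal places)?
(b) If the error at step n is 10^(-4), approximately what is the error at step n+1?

(a) Secant method has superlinear convergence with order φ = (1+√5)/2 ≈ 1.618.
    This means |e_{n+1}| ≈ C|e_n|^1.618.

(b) With |e_n| = 10^(-4) and C = 0.41:
    |e_{n+1}| ≈ 0.41 × (10^(-4))^1.618 = 0.41 × 10^(-6.47)

(a) ≈ 1.618 (golden ratio); (b) |e_{n+1}| ≈ 1.382e-07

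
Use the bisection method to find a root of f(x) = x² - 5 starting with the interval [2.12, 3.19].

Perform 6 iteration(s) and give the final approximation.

f(x) = x² - 5
Initial interval: [2.12, 3.19]

Iteration 1:
  c_1 = (2.120000 + 3.190000)/2 = 2.655000
  f(c_1) = f(2.655000) = 2.049025
  f(a) × f(c) < 0, new interval: [2.120000, 2.655000]
Iteration 2:
  c_2 = (2.120000 + 2.655000)/2 = 2.387500
  f(c_2) = f(2.387500) = 0.700156
  f(a) × f(c) < 0, new interval: [2.120000, 2.387500]
Iteration 3:
  c_3 = (2.120000 + 2.387500)/2 = 2.253750
  f(c_3) = f(2.253750) = 0.079389
  f(a) × f(c) < 0, new interval: [2.120000, 2.253750]
Iteration 4:
  c_4 = (2.120000 + 2.253750)/2 = 2.186875
  f(c_4) = f(2.186875) = -0.217578
  f(a) × f(c) ≥ 0, new interval: [2.186875, 2.253750]
Iteration 5:
  c_5 = (2.186875 + 2.253750)/2 = 2.220313
  f(c_5) = f(2.220313) = -0.070212
  f(a) × f(c) ≥ 0, new interval: [2.220313, 2.253750]
Iteration 6:
  c_6 = (2.220313 + 2.253750)/2 = 2.237031
  f(c_6) = f(2.237031) = 0.004309
  f(a) × f(c) < 0, new interval: [2.220313, 2.237031]

After 6 iteration(s), the approximation is c_6 = 2.237031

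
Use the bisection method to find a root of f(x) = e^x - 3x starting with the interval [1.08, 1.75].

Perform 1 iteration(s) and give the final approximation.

f(x) = e^x - 3x
Initial interval: [1.08, 1.75]

Iteration 1:
  c_1 = (1.080000 + 1.750000)/2 = 1.415000
  f(c_1) = f(1.415000) = -0.128514
  f(a) × f(c) ≥ 0, new interval: [1.415000, 1.750000]

After 1 iteration(s), the approximation is c_1 = 1.415000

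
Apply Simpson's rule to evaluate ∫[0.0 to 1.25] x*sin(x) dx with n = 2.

f(x) = x*sin(x)
a = 0.0, b = 1.25, n = 2
h = (b - a)/n = 0.625000

Simpson's rule: (h/3)[f(x₀) + 4f(x₁) + 2f(x₂) + ... + f(xₙ)]

x_0 = 0.0000, f(x_0) = 0.000000, coefficient = 1
x_1 = 0.6250, f(x_1) = 0.365686, coefficient = 4
x_2 = 1.2500, f(x_2) = 1.186231, coefficient = 1

I ≈ (0.625000/3) × 2.648974 = 0.551870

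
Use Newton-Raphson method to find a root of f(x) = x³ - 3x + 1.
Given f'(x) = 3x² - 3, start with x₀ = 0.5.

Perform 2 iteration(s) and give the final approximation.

f(x) = x³ - 3x + 1
f'(x) = 3x² - 3
x₀ = 0.5

Newton-Raphson formula: x_{n+1} = x_n - f(x_n)/f'(x_n)

Iteration 1:
  f(0.500000) = -0.375000
  f'(0.500000) = -2.250000
  x_1 = 0.500000 - (-0.375000)/(-2.250000) = 0.333333
Iteration 2:
  f(0.333333) = 0.037037
  f'(0.333333) = -2.666667
  x_2 = 0.333333 - 0.037037/(-2.666667) = 0.347222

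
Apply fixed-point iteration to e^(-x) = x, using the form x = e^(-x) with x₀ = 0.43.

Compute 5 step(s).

Equation: e^(-x) = x
Fixed-point form: x = e^(-x)
x₀ = 0.43

x_1 = g(0.430000) = 0.650509
x_2 = g(0.650509) = 0.521780
x_3 = g(0.521780) = 0.593463
x_4 = g(0.593463) = 0.552411
x_5 = g(0.552411) = 0.575561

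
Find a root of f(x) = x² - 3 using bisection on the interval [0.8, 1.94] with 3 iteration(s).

f(x) = x² - 3
Initial interval: [0.8, 1.94]

Iteration 1:
  c_1 = (0.800000 + 1.940000)/2 = 1.370000
  f(c_1) = f(1.370000) = -1.123100
  f(a) × f(c) ≥ 0, new interval: [1.370000, 1.940000]
Iteration 2:
  c_2 = (1.370000 + 1.940000)/2 = 1.655000
  f(c_2) = f(1.655000) = -0.260975
  f(a) × f(c) ≥ 0, new interval: [1.655000, 1.940000]
Iteration 3:
  c_3 = (1.655000 + 1.940000)/2 = 1.797500
  f(c_3) = f(1.797500) = 0.231006
  f(a) × f(c) < 0, new interval: [1.655000, 1.797500]

After 3 iteration(s), the approximation is c_3 = 1.797500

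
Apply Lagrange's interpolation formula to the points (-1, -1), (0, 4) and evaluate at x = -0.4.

Lagrange interpolation formula:
P(x) = Σ yᵢ × Lᵢ(x)
where Lᵢ(x) = Π_{j≠i} (x - xⱼ)/(xᵢ - xⱼ)

L_0(-0.4) = (-0.4 - 0)/(-1 - 0) = 0.400000
L_1(-0.4) = (-0.4 - (-1))/(0 - (-1)) = 0.600000

P(-0.4) = (-1)×L_0(-0.4) + 4×L_1(-0.4)
P(-0.4) = 2.000000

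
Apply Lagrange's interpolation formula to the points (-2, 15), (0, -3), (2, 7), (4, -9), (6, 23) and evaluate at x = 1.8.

Lagrange interpolation formula:
P(x) = Σ yᵢ × Lᵢ(x)
where Lᵢ(x) = Π_{j≠i} (x - xⱼ)/(xᵢ - xⱼ)

L_0(1.8) = (1.8 - 0)/(-2 - 0) × (1.8 - 2)/(-2 - 2) × (1.8 - 4)/(-2 - 4) × (1.8 - 6)/(-2 - 6) = -0.008662
L_1(1.8) = (1.8 - (-2))/(0 - (-2)) × (1.8 - 2)/(0 - 2) × (1.8 - 4)/(0 - 4) × (1.8 - 6)/(0 - 6) = 0.073150
L_2(1.8) = (1.8 - (-2))/(2 - (-2)) × (1.8 - 0)/(2 - 0) × (1.8 - 4)/(2 - 4) × (1.8 - 6)/(2 - 6) = 0.987525
L_3(1.8) = (1.8 - (-2))/(4 - (-2)) × (1.8 - 0)/(4 - 0) × (1.8 - 2)/(4 - 2) × (1.8 - 6)/(4 - 6) = -0.059850
L_4(1.8) = (1.8 - (-2))/(6 - (-2)) × (1.8 - 0)/(6 - 0) × (1.8 - 2)/(6 - 2) × (1.8 - 4)/(6 - 4) = 0.007837

P(1.8) = 15×L_0(1.8) + (-3)×L_1(1.8) + 7×L_2(1.8) + (-9)×L_3(1.8) + 23×L_4(1.8)
P(1.8) = 7.282200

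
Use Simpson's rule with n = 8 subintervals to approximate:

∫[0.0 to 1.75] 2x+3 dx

f(x) = 2x+3
a = 0.0, b = 1.75, n = 8
h = (b - a)/n = 0.218750

Simpson's rule: (h/3)[f(x₀) + 4f(x₁) + 2f(x₂) + ... + f(xₙ)]

x_0 = 0.0000, f(x_0) = 3.000000, coefficient = 1
x_1 = 0.2188, f(x_1) = 3.437500, coefficient = 4
x_2 = 0.4375, f(x_2) = 3.875000, coefficient = 2
x_3 = 0.6562, f(x_3) = 4.312500, coefficient = 4
x_4 = 0.8750, f(x_4) = 4.750000, coefficient = 2
x_5 = 1.0938, f(x_5) = 5.187500, coefficient = 4
x_6 = 1.3125, f(x_6) = 5.625000, coefficient = 2
x_7 = 1.5312, f(x_7) = 6.062500, coefficient = 4
x_8 = 1.7500, f(x_8) = 6.500000, coefficient = 1

I ≈ (0.218750/3) × 114.000000 = 8.312500
Exact value: 8.312500
Error: 0.000000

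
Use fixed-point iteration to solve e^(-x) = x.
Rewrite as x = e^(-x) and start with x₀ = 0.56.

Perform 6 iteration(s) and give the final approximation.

Equation: e^(-x) = x
Fixed-point form: x = e^(-x)
x₀ = 0.56

x_1 = g(0.560000) = 0.571209
x_2 = g(0.571209) = 0.564842
x_3 = g(0.564842) = 0.568450
x_4 = g(0.568450) = 0.566403
x_5 = g(0.566403) = 0.567563
x_6 = g(0.567563) = 0.566905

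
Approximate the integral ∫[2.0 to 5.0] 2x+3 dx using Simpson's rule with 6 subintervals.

f(x) = 2x+3
a = 2.0, b = 5.0, n = 6
h = (b - a)/n = 0.500000

Simpson's rule: (h/3)[f(x₀) + 4f(x₁) + 2f(x₂) + ... + f(xₙ)]

x_0 = 2.0000, f(x_0) = 7.000000, coefficient = 1
x_1 = 2.5000, f(x_1) = 8.000000, coefficient = 4
x_2 = 3.0000, f(x_2) = 9.000000, coefficient = 2
x_3 = 3.5000, f(x_3) = 10.000000, coefficient = 4
x_4 = 4.0000, f(x_4) = 11.000000, coefficient = 2
x_5 = 4.5000, f(x_5) = 12.000000, coefficient = 4
x_6 = 5.0000, f(x_6) = 13.000000, coefficient = 1

I ≈ (0.500000/3) × 180.000000 = 30.000000
Exact value: 30.000000
Error: 0.000000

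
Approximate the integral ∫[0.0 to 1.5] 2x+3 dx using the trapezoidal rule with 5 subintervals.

f(x) = 2x+3
a = 0.0, b = 1.5, n = 5
h = (b - a)/n = 0.300000

Trapezoidal rule: (h/2)[f(x₀) + 2f(x₁) + 2f(x₂) + ... + f(xₙ)]

x_0 = 0.0000, f(x_0) = 3.000000, coefficient = 1
x_1 = 0.3000, f(x_1) = 3.600000, coefficient = 2
x_2 = 0.6000, f(x_2) = 4.200000, coefficient = 2
x_3 = 0.9000, f(x_3) = 4.800000, coefficient = 2
x_4 = 1.2000, f(x_4) = 5.400000, coefficient = 2
x_5 = 1.5000, f(x_5) = 6.000000, coefficient = 1

I ≈ (0.300000/2) × 45.000000 = 6.750000
Exact value: 6.750000
Error: 0.000000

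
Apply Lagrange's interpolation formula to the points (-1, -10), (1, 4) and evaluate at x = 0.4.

Lagrange interpolation formula:
P(x) = Σ yᵢ × Lᵢ(x)
where Lᵢ(x) = Π_{j≠i} (x - xⱼ)/(xᵢ - xⱼ)

L_0(0.4) = (0.4 - 1)/(-1 - 1) = 0.300000
L_1(0.4) = (0.4 - (-1))/(1 - (-1)) = 0.700000

P(0.4) = (-10)×L_0(0.4) + 4×L_1(0.4)
P(0.4) = -0.200000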